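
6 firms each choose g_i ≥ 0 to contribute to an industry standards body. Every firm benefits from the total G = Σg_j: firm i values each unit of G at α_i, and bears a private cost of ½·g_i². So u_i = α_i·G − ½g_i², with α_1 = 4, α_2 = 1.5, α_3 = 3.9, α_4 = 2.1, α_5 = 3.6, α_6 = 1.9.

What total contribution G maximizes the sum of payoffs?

Planner FOC: ∂(Σu_j)/∂g_i = (Σα_j) − g_i = 0, so g_i^SO = Σα_j = 17 for every i; G^SO = 102.

102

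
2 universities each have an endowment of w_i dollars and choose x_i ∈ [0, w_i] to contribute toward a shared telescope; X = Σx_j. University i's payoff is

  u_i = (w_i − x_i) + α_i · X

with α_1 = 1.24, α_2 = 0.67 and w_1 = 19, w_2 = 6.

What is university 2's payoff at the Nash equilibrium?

18.73

∂u_i/∂x_i = α_i − 1, so university i contributes w_i if α_i > 1, else 0.
α_i > 1 for i ∈ {1}; NE contributions (19, 0), X = 19.
u_2 = (6 − 0) + 0.67·19 = 18.73.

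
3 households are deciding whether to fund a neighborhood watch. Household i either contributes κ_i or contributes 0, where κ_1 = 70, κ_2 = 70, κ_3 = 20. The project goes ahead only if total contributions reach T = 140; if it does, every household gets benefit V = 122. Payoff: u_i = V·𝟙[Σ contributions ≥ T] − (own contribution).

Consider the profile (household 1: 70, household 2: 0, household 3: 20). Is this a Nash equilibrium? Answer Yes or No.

Total = 90 < 140: not provided.
Household 1 (pledges 70, payoff -70): dropping to 0 → total 20, payoff 0. Profitable deviation.

No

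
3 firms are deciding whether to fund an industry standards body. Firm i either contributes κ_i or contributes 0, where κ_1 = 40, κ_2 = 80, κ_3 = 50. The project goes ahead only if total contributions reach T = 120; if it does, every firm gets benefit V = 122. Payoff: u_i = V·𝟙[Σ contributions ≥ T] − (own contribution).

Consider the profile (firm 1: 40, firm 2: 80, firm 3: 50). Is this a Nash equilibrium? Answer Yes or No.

No

Total = 170 ≥ 120: provided.
Firm 1 (pledges 40, payoff 82): dropping to 0 → total 130, payoff 122. Profitable deviation.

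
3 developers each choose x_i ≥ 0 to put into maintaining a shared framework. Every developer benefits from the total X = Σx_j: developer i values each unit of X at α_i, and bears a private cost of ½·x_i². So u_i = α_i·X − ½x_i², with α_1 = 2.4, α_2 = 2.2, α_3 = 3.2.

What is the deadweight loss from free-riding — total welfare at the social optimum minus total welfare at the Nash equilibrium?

Developer i's FOC: ∂u_i/∂x_i = α_i − x_i = 0, so x_i* = α_i.
NE contributions = (2.4, 2.2, 3.2); X = 7.8.
W^NE = (Σα)·X − ½Σα_i² = 7.8² − ½·20.84 = 50.42.
Planner sets x_i = Σα_j = 7.8 for every i, so X^SO = 3·7.8 = 23.4.
W^SO = (Σα)·X^SO − ½·3·(Σα)² = (3/2)·7.8² = 91.26.
Deadweight loss = W^SO − W^NE = 40.84.

40.84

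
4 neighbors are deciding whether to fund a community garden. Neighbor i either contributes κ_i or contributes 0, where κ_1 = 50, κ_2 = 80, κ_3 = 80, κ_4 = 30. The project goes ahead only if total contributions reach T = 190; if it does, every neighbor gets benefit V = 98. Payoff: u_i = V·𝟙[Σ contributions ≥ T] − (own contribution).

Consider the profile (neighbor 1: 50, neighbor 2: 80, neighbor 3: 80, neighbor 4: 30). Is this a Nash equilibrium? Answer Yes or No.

No

Total = 240 ≥ 190: provided.
Neighbor 1 (pledges 50, payoff 48): dropping to 0 → total 190, payoff 98. Profitable deviation.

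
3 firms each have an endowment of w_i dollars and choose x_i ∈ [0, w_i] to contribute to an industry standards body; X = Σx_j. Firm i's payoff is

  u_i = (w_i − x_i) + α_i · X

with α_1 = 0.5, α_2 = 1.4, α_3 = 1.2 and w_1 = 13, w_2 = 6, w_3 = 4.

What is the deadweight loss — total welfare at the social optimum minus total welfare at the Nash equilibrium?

27.3

∂u_i/∂x_i = α_i − 1, so firm i contributes w_i if α_i > 1, else 0.
α_i > 1 for i ∈ {2, 3}; NE contributions (0, 6, 4), X = 10.
W^NE = Σw_i − X^NE + (Σα_i)·X^NE = 23 + 2.1·10 = 44.
Planner: ∂(Σu_j)/∂x_i = Σα_j − 1 = 2.1 > 0, so everyone contributes w_i; X^SO = 23, W^SO = 23 + 2.1·23 = 71.3.
Deadweight loss = 27.3.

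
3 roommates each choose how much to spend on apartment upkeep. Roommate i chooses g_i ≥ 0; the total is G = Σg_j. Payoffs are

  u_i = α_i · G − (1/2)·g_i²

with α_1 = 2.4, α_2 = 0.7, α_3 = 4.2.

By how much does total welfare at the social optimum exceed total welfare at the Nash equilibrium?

38.59

Roommate i's FOC: ∂u_i/∂g_i = α_i − g_i = 0, so g_i* = α_i.
NE contributions = (2.4, 0.7, 4.2); G = 7.3.
W^NE = (Σα)·G − ½Σα_i² = 7.3² − ½·23.89 = 41.345.
Planner sets g_i = Σα_j = 7.3 for every i, so G^SO = 3·7.3 = 21.9.
W^SO = (Σα)·G^SO − ½·3·(Σα)² = (3/2)·7.3² = 79.935.
Deadweight loss = W^SO − W^NE = 38.59.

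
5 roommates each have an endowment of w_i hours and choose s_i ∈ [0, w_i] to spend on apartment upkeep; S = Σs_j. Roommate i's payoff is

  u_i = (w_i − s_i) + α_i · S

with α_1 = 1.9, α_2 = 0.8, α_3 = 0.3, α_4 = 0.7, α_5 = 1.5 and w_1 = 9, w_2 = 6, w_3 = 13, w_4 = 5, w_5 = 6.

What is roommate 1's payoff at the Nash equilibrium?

28.5

∂u_i/∂s_i = α_i − 1, so roommate i contributes w_i if α_i > 1, else 0.
α_i > 1 for i ∈ {1, 5}; NE contributions (9, 0, 0, 0, 6), S = 15.
u_1 = (9 − 9) + 1.9·15 = 28.5.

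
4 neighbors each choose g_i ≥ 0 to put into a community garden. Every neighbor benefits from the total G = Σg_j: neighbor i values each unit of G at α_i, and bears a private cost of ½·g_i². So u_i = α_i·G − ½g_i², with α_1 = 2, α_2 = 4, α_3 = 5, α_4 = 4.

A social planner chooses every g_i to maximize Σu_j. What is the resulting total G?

Planner FOC: ∂(Σu_j)/∂g_i = (Σα_j) − g_i = 0, so g_i^SO = Σα_j = 15 for every i; G^SO = 60.

60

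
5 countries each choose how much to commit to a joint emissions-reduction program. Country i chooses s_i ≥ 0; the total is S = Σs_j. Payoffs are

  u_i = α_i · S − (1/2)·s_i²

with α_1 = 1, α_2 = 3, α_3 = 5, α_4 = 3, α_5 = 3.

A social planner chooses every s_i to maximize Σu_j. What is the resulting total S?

75

Planner FOC: ∂(Σu_j)/∂s_i = (Σα_j) − s_i = 0, so s_i^SO = Σα_j = 15 for every i; S^SO = 75.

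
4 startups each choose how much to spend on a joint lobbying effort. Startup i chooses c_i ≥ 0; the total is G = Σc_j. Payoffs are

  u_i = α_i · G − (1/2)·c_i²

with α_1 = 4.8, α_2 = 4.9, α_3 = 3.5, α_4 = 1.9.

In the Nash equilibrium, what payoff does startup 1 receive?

60.96

Startup i's FOC: ∂u_i/∂c_i = α_i − c_i = 0, so c_i* = α_i.
NE contributions = (4.8, 4.9, 3.5, 1.9); G = 15.1.
u_1 = α_1·G − ½·(c_1)² = 4.8·15.1 − ½·4.8² = 60.96.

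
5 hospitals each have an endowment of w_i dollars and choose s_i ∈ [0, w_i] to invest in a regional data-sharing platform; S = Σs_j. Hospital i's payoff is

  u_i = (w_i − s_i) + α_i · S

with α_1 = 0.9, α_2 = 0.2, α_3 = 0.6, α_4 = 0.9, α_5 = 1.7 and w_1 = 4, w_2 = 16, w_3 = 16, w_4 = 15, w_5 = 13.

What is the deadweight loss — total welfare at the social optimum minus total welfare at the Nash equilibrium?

∂u_i/∂s_i = α_i − 1, so hospital i contributes w_i if α_i > 1, else 0.
α_i > 1 for i ∈ {5}; NE contributions (0, 0, 0, 0, 13), S = 13.
W^NE = Σw_i − S^NE + (Σα_i)·S^NE = 64 + 3.3·13 = 106.9.
Planner: ∂(Σu_j)/∂s_i = Σα_j − 1 = 3.3 > 0, so everyone contributes w_i; S^SO = 64, W^SO = 64 + 3.3·64 = 275.2.
Deadweight loss = 168.3.

168.3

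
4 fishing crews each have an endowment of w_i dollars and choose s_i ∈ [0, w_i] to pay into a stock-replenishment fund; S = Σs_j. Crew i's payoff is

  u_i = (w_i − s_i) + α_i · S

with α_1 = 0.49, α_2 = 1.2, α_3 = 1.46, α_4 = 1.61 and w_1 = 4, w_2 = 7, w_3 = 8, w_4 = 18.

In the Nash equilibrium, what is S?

33

∂u_i/∂s_i = α_i − 1, so crew i contributes w_i if α_i > 1, else 0.
α_i > 1 for i ∈ {2, 3, 4}; NE contributions (0, 7, 8, 18), S = 33.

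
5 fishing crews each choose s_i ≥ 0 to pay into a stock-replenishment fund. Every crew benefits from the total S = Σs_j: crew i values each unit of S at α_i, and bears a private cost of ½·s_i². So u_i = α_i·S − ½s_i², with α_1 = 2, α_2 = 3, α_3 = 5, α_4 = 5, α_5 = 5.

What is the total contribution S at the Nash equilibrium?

Crew i's FOC: ∂u_i/∂s_i = α_i − s_i = 0, so s_i* = α_i.
NE contributions = (2, 3, 5, 5, 5); S = 20.

20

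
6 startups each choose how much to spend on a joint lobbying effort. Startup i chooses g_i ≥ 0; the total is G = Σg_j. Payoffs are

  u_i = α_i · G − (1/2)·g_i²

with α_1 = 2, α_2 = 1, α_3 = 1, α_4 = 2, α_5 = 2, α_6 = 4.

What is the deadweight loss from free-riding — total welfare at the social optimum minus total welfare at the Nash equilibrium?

303

Startup i's FOC: ∂u_i/∂g_i = α_i − g_i = 0, so g_i* = α_i.
NE contributions = (2, 1, 1, 2, 2, 4); G = 12.
W^NE = (Σα)·G − ½Σα_i² = 12² − ½·30 = 129.
Planner sets g_i = Σα_j = 12 for every i, so G^SO = 6·12 = 72.
W^SO = (Σα)·G^SO − ½·6·(Σα)² = (6/2)·12² = 432.
Deadweight loss = W^SO − W^NE = 303.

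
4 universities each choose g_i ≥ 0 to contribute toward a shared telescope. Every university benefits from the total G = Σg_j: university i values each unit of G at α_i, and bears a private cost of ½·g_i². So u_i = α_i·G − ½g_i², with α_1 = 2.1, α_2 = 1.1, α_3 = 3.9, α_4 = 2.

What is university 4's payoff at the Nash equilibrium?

16.2

University i's FOC: ∂u_i/∂g_i = α_i − g_i = 0, so g_i* = α_i.
NE contributions = (2.1, 1.1, 3.9, 2); G = 9.1.
u_4 = α_4·G − ½·(g_4)² = 2·9.1 − ½·2² = 16.2.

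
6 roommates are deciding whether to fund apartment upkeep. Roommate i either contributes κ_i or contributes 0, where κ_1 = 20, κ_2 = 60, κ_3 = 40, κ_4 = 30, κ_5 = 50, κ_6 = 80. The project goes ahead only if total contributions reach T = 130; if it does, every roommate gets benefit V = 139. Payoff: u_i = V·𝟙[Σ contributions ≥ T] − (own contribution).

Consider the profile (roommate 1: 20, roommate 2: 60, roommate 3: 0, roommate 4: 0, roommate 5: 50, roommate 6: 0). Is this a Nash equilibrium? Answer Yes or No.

Total = 130 ≥ 130: provided.
Roommate 1 (pledges 20, payoff 119): dropping to 0 → total 110, payoff 0. No gain.
Roommate 2 (pledges 60, payoff 79): dropping to 0 → total 70, payoff 0. No gain.
Roommate 3 (pledges 0, payoff 139): pledging 40 → total 170, payoff 99. No gain.
Roommate 4 (pledges 0, payoff 139): pledging 30 → total 160, payoff 109. No gain.
Roommate 5 (pledges 50, payoff 89): dropping to 0 → total 80, payoff 0. No gain.
Roommate 6 (pledges 0, payoff 139): pledging 80 → total 210, payoff 59. No gain.

Yes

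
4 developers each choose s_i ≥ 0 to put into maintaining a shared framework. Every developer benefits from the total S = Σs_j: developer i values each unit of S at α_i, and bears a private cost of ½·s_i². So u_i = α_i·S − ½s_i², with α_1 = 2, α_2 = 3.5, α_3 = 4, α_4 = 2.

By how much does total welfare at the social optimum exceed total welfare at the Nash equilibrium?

Developer i's FOC: ∂u_i/∂s_i = α_i − s_i = 0, so s_i* = α_i.
NE contributions = (2, 3.5, 4, 2); S = 11.5.
W^NE = (Σα)·S − ½Σα_i² = 11.5² − ½·36.25 = 114.125.
Planner sets s_i = Σα_j = 11.5 for every i, so S^SO = 4·11.5 = 46.
W^SO = (Σα)·S^SO − ½·4·(Σα)² = (4/2)·11.5² = 264.5.
Deadweight loss = W^SO − W^NE = 150.375.

150.375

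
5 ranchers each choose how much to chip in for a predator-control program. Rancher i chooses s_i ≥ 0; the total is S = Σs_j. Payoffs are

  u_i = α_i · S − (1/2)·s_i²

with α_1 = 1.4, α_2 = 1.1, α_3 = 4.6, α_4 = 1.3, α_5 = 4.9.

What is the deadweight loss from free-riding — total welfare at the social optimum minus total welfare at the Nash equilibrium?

Rancher i's FOC: ∂u_i/∂s_i = α_i − s_i = 0, so s_i* = α_i.
NE contributions = (1.4, 1.1, 4.6, 1.3, 4.9); S = 13.3.
W^NE = (Σα)·S − ½Σα_i² = 13.3² − ½·50.03 = 151.875.
Planner sets s_i = Σα_j = 13.3 for every i, so S^SO = 5·13.3 = 66.5.
W^SO = (Σα)·S^SO − ½·5·(Σα)² = (5/2)·13.3² = 442.225.
Deadweight loss = W^SO − W^NE = 290.35.

290.35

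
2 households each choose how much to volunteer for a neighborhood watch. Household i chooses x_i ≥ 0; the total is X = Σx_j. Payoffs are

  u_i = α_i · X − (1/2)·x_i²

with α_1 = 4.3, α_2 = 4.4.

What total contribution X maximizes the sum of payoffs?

Planner FOC: ∂(Σu_j)/∂x_i = (Σα_j) − x_i = 0, so x_i^SO = Σα_j = 8.7 for every i; X^SO = 17.4.

17.4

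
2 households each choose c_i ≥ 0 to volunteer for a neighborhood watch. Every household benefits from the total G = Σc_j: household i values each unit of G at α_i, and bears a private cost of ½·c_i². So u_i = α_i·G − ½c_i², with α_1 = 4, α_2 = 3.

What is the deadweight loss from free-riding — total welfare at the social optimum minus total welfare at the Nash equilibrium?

Household i's FOC: ∂u_i/∂c_i = α_i − c_i = 0, so c_i* = α_i.
NE contributions = (4, 3); G = 7.
W^NE = (Σα)·G − ½Σα_i² = 7² − ½·25 = 36.5.
Planner sets c_i = Σα_j = 7 for every i, so G^SO = 2·7 = 14.
W^SO = (Σα)·G^SO − ½·2·(Σα)² = (2/2)·7² = 49.
Deadweight loss = W^SO − W^NE = 12.5.

12.5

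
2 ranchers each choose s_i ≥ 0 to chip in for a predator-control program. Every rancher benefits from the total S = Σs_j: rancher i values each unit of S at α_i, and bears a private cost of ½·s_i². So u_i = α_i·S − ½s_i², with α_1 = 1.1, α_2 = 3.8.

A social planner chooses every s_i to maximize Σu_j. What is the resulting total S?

Planner FOC: ∂(Σu_j)/∂s_i = (Σα_j) − s_i = 0, so s_i^SO = Σα_j = 4.9 for every i; S^SO = 9.8.

9.8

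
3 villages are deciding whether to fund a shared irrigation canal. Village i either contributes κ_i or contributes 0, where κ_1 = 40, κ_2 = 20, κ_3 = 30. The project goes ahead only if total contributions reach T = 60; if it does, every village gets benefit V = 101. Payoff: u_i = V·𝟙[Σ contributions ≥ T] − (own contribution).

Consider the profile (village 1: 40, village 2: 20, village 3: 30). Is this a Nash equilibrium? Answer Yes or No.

Total = 90 ≥ 60: provided.
Village 1 (pledges 40, payoff 61): dropping to 0 → total 50, payoff 0. No gain.
Village 2 (pledges 20, payoff 81): dropping to 0 → total 70, payoff 101. Profitable deviation.

No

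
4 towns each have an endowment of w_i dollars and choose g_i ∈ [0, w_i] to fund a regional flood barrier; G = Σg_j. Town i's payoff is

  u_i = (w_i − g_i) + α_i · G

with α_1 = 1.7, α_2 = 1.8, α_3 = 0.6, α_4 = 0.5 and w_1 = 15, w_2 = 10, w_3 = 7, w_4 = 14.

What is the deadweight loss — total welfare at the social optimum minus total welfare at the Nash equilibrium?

∂u_i/∂g_i = α_i − 1, so town i contributes w_i if α_i > 1, else 0.
α_i > 1 for i ∈ {1, 2}; NE contributions (15, 10, 0, 0), G = 25.
W^NE = Σw_i − G^NE + (Σα_i)·G^NE = 46 + 3.6·25 = 136.
Planner: ∂(Σu_j)/∂g_i = Σα_j − 1 = 3.6 > 0, so everyone contributes w_i; G^SO = 46, W^SO = 46 + 3.6·46 = 211.6.
Deadweight loss = 75.6.

75.6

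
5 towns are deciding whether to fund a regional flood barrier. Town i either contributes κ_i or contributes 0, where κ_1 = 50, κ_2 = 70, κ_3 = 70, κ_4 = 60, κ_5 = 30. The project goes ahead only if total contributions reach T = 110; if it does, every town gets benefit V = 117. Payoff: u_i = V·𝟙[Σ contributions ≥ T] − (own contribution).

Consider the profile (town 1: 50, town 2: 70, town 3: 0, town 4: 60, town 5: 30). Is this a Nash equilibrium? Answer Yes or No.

Total = 210 ≥ 110: provided.
Town 1 (pledges 50, payoff 67): dropping to 0 → total 160, payoff 117. Profitable deviation.

No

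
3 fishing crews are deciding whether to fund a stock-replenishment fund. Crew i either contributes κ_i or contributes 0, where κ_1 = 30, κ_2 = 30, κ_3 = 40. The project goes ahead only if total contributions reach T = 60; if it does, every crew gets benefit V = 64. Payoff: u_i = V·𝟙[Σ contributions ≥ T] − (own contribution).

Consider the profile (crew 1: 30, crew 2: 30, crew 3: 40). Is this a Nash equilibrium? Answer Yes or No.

Total = 100 ≥ 60: provided.
Crew 1 (pledges 30, payoff 34): dropping to 0 → total 70, payoff 64. Profitable deviation.

No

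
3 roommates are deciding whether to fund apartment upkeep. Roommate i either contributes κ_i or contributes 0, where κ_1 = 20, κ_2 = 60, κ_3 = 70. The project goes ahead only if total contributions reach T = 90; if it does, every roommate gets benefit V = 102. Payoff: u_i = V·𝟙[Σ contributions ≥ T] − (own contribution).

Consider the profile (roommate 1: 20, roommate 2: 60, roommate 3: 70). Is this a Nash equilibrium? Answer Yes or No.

No

Total = 150 ≥ 90: provided.
Roommate 1 (pledges 20, payoff 82): dropping to 0 → total 130, payoff 102. Profitable deviation.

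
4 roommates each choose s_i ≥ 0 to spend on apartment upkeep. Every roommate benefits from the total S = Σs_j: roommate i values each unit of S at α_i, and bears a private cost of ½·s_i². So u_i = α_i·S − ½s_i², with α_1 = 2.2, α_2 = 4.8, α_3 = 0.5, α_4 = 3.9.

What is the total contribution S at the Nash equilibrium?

11.4

Roommate i's FOC: ∂u_i/∂s_i = α_i − s_i = 0, so s_i* = α_i.
NE contributions = (2.2, 4.8, 0.5, 3.9); S = 11.4.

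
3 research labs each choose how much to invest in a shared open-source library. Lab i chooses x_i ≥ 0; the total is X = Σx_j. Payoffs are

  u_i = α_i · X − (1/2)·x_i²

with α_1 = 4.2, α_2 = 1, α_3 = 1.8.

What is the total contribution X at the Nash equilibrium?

Lab i's FOC: ∂u_i/∂x_i = α_i − x_i = 0, so x_i* = α_i.
NE contributions = (4.2, 1, 1.8); X = 7.

7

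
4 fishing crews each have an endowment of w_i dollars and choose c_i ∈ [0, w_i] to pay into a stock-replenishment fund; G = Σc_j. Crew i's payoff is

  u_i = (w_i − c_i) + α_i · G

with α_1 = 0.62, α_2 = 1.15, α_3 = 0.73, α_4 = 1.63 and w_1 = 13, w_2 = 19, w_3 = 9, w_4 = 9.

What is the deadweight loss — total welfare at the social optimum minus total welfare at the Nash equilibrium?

∂u_i/∂c_i = α_i − 1, so crew i contributes w_i if α_i > 1, else 0.
α_i > 1 for i ∈ {2, 4}; NE contributions (0, 19, 0, 9), G = 28.
W^NE = Σw_i − G^NE + (Σα_i)·G^NE = 50 + 3.13·28 = 137.64.
Planner: ∂(Σu_j)/∂c_i = Σα_j − 1 = 3.13 > 0, so everyone contributes w_i; G^SO = 50, W^SO = 50 + 3.13·50 = 206.5.
Deadweight loss = 68.86.

68.86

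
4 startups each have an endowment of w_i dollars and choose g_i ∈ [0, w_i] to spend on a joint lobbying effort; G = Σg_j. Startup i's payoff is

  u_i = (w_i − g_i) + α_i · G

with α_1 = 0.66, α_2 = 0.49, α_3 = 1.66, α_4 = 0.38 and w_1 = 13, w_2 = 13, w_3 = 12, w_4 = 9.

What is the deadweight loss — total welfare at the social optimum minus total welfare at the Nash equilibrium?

76.65

∂u_i/∂g_i = α_i − 1, so startup i contributes w_i if α_i > 1, else 0.
α_i > 1 for i ∈ {3}; NE contributions (0, 0, 12, 0), G = 12.
W^NE = Σw_i − G^NE + (Σα_i)·G^NE = 47 + 2.19·12 = 73.28.
Planner: ∂(Σu_j)/∂g_i = Σα_j − 1 = 2.19 > 0, so everyone contributes w_i; G^SO = 47, W^SO = 47 + 2.19·47 = 149.93.
Deadweight loss = 76.65.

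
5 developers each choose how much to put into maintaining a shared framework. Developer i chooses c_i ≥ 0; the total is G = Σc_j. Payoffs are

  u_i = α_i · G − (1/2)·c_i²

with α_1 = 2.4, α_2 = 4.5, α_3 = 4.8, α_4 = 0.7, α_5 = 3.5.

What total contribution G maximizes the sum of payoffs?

79.5

Planner FOC: ∂(Σu_j)/∂c_i = (Σα_j) − c_i = 0, so c_i^SO = Σα_j = 15.9 for every i; G^SO = 79.5.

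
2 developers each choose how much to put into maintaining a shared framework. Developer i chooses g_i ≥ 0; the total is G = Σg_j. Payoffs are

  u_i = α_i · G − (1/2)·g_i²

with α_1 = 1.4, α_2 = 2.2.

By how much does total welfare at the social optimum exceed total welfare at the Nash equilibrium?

3.4

Developer i's FOC: ∂u_i/∂g_i = α_i − g_i = 0, so g_i* = α_i.
NE contributions = (1.4, 2.2); G = 3.6.
W^NE = (Σα)·G − ½Σα_i² = 3.6² − ½·6.8 = 9.56.
Planner sets g_i = Σα_j = 3.6 for every i, so G^SO = 2·3.6 = 7.2.
W^SO = (Σα)·G^SO − ½·2·(Σα)² = (2/2)·3.6² = 12.96.
Deadweight loss = W^SO − W^NE = 3.4.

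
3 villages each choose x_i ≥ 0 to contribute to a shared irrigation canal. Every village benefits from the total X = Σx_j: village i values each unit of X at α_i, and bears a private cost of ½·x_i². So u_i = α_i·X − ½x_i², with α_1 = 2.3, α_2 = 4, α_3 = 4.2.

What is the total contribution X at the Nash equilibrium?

10.5

Village i's FOC: ∂u_i/∂x_i = α_i − x_i = 0, so x_i* = α_i.
NE contributions = (2.3, 4, 4.2); X = 10.5.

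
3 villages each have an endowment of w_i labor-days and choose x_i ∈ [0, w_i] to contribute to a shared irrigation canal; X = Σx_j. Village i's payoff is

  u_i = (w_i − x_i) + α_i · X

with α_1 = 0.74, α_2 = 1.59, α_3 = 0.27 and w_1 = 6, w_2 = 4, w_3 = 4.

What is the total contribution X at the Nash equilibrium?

4

∂u_i/∂x_i = α_i − 1, so village i contributes w_i if α_i > 1, else 0.
α_i > 1 for i ∈ {2}; NE contributions (0, 4, 0), X = 4.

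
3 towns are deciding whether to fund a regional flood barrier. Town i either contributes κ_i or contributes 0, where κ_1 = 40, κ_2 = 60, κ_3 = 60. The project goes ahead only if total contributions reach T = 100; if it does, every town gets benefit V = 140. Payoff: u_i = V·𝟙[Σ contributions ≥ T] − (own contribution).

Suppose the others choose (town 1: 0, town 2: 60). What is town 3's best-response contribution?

60

Others' total = 60. Contributing 60 brings total to 120 ≥ 100: gain V − κ_3 = 80.
Best response: 60.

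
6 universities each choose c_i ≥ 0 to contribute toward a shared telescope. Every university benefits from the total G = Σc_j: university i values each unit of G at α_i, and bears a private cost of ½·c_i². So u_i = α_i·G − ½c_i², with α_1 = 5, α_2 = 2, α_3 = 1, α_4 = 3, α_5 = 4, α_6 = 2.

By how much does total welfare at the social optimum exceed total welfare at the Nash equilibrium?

607.5

University i's FOC: ∂u_i/∂c_i = α_i − c_i = 0, so c_i* = α_i.
NE contributions = (5, 2, 1, 3, 4, 2); G = 17.
W^NE = (Σα)·G − ½Σα_i² = 17² − ½·59 = 259.5.
Planner sets c_i = Σα_j = 17 for every i, so G^SO = 6·17 = 102.
W^SO = (Σα)·G^SO − ½·6·(Σα)² = (6/2)·17² = 867.
Deadweight loss = W^SO − W^NE = 607.5.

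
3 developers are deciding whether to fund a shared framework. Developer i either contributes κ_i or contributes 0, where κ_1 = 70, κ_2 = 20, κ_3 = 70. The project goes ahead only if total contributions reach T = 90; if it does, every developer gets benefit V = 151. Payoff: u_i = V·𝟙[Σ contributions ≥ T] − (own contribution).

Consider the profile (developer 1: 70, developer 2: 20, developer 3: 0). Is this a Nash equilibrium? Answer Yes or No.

Total = 90 ≥ 90: provided.
Developer 1 (pledges 70, payoff 81): dropping to 0 → total 20, payoff 0. No gain.
Developer 2 (pledges 20, payoff 131): dropping to 0 → total 70, payoff 0. No gain.
Developer 3 (pledges 0, payoff 151): pledging 70 → total 160, payoff 81. No gain.

Yes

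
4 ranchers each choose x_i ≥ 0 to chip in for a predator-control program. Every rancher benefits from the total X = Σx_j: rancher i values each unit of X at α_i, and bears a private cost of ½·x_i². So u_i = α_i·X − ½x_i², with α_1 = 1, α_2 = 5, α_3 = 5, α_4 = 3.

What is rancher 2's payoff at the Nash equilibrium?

Rancher i's FOC: ∂u_i/∂x_i = α_i − x_i = 0, so x_i* = α_i.
NE contributions = (1, 5, 5, 3); X = 14.
u_2 = α_2·X − ½·(x_2)² = 5·14 − ½·5² = 57.5.

57.5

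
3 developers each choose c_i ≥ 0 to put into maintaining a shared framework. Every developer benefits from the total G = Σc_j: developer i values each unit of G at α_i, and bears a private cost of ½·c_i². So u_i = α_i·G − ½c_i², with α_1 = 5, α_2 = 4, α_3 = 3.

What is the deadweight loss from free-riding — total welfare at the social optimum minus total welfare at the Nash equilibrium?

97

Developer i's FOC: ∂u_i/∂c_i = α_i − c_i = 0, so c_i* = α_i.
NE contributions = (5, 4, 3); G = 12.
W^NE = (Σα)·G − ½Σα_i² = 12² − ½·50 = 119.
Planner sets c_i = Σα_j = 12 for every i, so G^SO = 3·12 = 36.
W^SO = (Σα)·G^SO − ½·3·(Σα)² = (3/2)·12² = 216.
Deadweight loss = W^SO − W^NE = 97.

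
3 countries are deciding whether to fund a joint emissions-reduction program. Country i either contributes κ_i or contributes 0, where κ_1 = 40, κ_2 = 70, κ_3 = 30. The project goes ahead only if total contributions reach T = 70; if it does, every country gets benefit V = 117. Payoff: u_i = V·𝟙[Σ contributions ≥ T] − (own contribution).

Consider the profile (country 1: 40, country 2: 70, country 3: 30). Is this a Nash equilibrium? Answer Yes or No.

Total = 140 ≥ 70: provided.
Country 1 (pledges 40, payoff 77): dropping to 0 → total 100, payoff 117. Profitable deviation.

No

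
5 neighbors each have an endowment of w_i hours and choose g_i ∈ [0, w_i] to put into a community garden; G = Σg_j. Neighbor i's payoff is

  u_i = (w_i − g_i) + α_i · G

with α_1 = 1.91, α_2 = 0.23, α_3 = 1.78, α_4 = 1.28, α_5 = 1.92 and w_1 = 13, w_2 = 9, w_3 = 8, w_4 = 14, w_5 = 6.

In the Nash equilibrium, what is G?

∂u_i/∂g_i = α_i − 1, so neighbor i contributes w_i if α_i > 1, else 0.
α_i > 1 for i ∈ {1, 3, 4, 5}; NE contributions (13, 0, 8, 14, 6), G = 41.

41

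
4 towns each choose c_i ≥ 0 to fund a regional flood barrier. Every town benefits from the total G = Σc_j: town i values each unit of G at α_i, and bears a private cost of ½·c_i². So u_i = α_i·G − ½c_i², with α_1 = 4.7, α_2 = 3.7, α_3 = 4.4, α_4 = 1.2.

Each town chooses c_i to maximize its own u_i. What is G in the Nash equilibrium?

14

Town i's FOC: ∂u_i/∂c_i = α_i − c_i = 0, so c_i* = α_i.
NE contributions = (4.7, 3.7, 4.4, 1.2); G = 14.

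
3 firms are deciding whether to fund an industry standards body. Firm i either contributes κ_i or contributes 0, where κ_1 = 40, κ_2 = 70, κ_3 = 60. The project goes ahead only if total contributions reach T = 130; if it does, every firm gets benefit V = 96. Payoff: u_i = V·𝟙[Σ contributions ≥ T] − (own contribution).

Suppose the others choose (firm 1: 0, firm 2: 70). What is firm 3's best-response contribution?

60

Others' total = 70. Contributing 60 brings total to 130 ≥ 130: gain V − κ_3 = 36.
Best response: 60.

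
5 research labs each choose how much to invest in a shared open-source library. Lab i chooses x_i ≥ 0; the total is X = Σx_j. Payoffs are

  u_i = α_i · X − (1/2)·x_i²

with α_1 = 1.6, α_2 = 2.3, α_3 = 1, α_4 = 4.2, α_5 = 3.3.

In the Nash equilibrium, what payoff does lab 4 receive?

Lab i's FOC: ∂u_i/∂x_i = α_i − x_i = 0, so x_i* = α_i.
NE contributions = (1.6, 2.3, 1, 4.2, 3.3); X = 12.4.
u_4 = α_4·X − ½·(x_4)² = 4.2·12.4 − ½·4.2² = 43.26.

43.26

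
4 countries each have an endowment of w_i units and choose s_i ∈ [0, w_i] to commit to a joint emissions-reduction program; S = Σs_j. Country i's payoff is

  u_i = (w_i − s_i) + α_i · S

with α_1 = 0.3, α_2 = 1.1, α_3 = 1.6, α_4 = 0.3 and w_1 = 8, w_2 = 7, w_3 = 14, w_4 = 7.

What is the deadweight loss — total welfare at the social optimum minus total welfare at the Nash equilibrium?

34.5

∂u_i/∂s_i = α_i − 1, so country i contributes w_i if α_i > 1, else 0.
α_i > 1 for i ∈ {2, 3}; NE contributions (0, 7, 14, 0), S = 21.
W^NE = Σw_i − S^NE + (Σα_i)·S^NE = 36 + 2.3·21 = 84.3.
Planner: ∂(Σu_j)/∂s_i = Σα_j − 1 = 2.3 > 0, so everyone contributes w_i; S^SO = 36, W^SO = 36 + 2.3·36 = 118.8.
Deadweight loss = 34.5.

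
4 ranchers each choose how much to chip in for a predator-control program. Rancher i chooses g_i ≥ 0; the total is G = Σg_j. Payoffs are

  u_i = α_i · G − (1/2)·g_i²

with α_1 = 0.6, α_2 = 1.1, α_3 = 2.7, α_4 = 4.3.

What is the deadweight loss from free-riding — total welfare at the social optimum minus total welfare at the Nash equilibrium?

Rancher i's FOC: ∂u_i/∂g_i = α_i − g_i = 0, so g_i* = α_i.
NE contributions = (0.6, 1.1, 2.7, 4.3); G = 8.7.
W^NE = (Σα)·G − ½Σα_i² = 8.7² − ½·27.35 = 62.015.
Planner sets g_i = Σα_j = 8.7 for every i, so G^SO = 4·8.7 = 34.8.
W^SO = (Σα)·G^SO − ½·4·(Σα)² = (4/2)·8.7² = 151.38.
Deadweight loss = W^SO − W^NE = 89.365.

89.365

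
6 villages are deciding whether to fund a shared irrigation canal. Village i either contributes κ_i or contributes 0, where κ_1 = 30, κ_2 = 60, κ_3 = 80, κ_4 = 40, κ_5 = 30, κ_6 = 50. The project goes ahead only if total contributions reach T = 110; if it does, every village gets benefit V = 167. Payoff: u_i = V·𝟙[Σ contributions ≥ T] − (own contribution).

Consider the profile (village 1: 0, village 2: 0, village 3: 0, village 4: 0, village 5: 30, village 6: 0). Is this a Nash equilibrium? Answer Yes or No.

Total = 30 < 110: not provided.
Village 1 (pledges 0, payoff 0): pledging 30 → total 60, payoff -30. No gain.
Village 2 (pledges 0, payoff 0): pledging 60 → total 90, payoff -60. No gain.
Village 3 (pledges 0, payoff 0): pledging 80 → total 110, payoff 87. Profitable deviation.

No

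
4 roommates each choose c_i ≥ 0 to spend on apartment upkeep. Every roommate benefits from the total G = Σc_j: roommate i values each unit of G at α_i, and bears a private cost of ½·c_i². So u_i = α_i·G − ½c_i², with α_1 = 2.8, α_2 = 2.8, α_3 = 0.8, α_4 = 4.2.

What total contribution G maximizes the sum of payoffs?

Planner FOC: ∂(Σu_j)/∂c_i = (Σα_j) − c_i = 0, so c_i^SO = Σα_j = 10.6 for every i; G^SO = 42.4.

42.4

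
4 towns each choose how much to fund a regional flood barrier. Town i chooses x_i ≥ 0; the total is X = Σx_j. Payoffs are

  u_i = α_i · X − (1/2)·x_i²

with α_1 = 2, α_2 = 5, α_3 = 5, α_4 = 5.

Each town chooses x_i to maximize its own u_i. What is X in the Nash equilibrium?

17

Town i's FOC: ∂u_i/∂x_i = α_i − x_i = 0, so x_i* = α_i.
NE contributions = (2, 5, 5, 5); X = 17.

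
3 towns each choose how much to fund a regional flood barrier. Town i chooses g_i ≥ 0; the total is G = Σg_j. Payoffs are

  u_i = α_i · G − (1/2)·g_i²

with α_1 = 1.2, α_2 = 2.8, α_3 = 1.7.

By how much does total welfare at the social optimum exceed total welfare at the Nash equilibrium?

Town i's FOC: ∂u_i/∂g_i = α_i − g_i = 0, so g_i* = α_i.
NE contributions = (1.2, 2.8, 1.7); G = 5.7.
W^NE = (Σα)·G − ½Σα_i² = 5.7² − ½·12.17 = 26.405.
Planner sets g_i = Σα_j = 5.7 for every i, so G^SO = 3·5.7 = 17.1.
W^SO = (Σα)·G^SO − ½·3·(Σα)² = (3/2)·5.7² = 48.735.
Deadweight loss = W^SO − W^NE = 22.33.

22.33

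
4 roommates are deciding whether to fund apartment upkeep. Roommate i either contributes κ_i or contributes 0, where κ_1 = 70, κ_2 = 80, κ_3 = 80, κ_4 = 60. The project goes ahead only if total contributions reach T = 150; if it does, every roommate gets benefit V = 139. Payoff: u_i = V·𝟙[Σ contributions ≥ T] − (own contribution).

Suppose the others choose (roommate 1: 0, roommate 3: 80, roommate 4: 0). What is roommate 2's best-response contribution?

80

Others' total = 80. Contributing 80 brings total to 160 ≥ 150: gain V − κ_2 = 59.
Best response: 80.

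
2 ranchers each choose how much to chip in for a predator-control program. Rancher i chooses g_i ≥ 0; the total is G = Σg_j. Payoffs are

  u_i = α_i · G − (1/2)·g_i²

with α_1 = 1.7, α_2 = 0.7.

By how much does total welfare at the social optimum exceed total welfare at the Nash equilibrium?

1.69

Rancher i's FOC: ∂u_i/∂g_i = α_i − g_i = 0, so g_i* = α_i.
NE contributions = (1.7, 0.7); G = 2.4.
W^NE = (Σα)·G − ½Σα_i² = 2.4² − ½·3.38 = 4.07.
Planner sets g_i = Σα_j = 2.4 for every i, so G^SO = 2·2.4 = 4.8.
W^SO = (Σα)·G^SO − ½·2·(Σα)² = (2/2)·2.4² = 5.76.
Deadweight loss = W^SO − W^NE = 1.69.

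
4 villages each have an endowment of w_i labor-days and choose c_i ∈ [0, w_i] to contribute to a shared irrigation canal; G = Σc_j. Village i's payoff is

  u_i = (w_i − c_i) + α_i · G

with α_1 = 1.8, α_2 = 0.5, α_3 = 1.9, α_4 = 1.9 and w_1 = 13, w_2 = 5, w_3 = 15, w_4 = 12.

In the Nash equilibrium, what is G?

40

∂u_i/∂c_i = α_i − 1, so village i contributes w_i if α_i > 1, else 0.
α_i > 1 for i ∈ {1, 3, 4}; NE contributions (13, 0, 15, 12), G = 40.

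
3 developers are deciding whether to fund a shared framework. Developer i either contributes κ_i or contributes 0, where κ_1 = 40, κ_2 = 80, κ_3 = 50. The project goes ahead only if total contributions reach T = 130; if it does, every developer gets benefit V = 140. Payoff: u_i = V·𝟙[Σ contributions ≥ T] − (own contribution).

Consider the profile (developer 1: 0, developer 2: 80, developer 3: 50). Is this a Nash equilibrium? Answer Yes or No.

Yes

Total = 130 ≥ 130: provided.
Developer 1 (pledges 0, payoff 140): pledging 40 → total 170, payoff 100. No gain.
Developer 2 (pledges 80, payoff 60): dropping to 0 → total 50, payoff 0. No gain.
Developer 3 (pledges 50, payoff 90): dropping to 0 → total 80, payoff 0. No gain.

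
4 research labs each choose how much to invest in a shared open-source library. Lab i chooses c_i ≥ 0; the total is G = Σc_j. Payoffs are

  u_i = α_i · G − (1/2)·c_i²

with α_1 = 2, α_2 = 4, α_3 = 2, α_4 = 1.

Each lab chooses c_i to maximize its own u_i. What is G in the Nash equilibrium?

9

Lab i's FOC: ∂u_i/∂c_i = α_i − c_i = 0, so c_i* = α_i.
NE contributions = (2, 4, 2, 1); G = 9.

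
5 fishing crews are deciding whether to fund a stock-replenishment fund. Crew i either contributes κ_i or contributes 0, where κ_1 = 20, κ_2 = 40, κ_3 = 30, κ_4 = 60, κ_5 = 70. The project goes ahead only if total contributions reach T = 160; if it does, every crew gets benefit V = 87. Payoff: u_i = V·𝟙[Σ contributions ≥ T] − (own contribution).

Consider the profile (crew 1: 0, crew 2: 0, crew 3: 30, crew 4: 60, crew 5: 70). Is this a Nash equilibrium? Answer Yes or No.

Yes

Total = 160 ≥ 160: provided.
Crew 1 (pledges 0, payoff 87): pledging 20 → total 180, payoff 67. No gain.
Crew 2 (pledges 0, payoff 87): pledging 40 → total 200, payoff 47. No gain.
Crew 3 (pledges 30, payoff 57): dropping to 0 → total 130, payoff 0. No gain.
Crew 4 (pledges 60, payoff 27): dropping to 0 → total 100, payoff 0. No gain.
Crew 5 (pledges 70, payoff 17): dropping to 0 → total 90, payoff 0. No gain.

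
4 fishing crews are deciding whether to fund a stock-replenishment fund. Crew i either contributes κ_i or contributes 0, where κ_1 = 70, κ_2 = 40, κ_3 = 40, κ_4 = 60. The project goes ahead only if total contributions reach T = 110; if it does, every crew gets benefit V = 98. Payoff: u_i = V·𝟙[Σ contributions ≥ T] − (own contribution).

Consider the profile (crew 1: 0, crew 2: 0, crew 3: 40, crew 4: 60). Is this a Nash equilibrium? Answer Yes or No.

Total = 100 < 110: not provided.
Crew 1 (pledges 0, payoff 0): pledging 70 → total 170, payoff 28. Profitable deviation.

No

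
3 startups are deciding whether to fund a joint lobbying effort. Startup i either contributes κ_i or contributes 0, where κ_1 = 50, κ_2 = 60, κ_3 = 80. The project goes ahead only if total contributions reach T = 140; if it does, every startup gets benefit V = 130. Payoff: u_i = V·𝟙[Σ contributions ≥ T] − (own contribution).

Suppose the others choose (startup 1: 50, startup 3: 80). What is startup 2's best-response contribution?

60

Others' total = 130. Contributing 60 brings total to 190 ≥ 140: gain V − κ_2 = 70.
Best response: 60.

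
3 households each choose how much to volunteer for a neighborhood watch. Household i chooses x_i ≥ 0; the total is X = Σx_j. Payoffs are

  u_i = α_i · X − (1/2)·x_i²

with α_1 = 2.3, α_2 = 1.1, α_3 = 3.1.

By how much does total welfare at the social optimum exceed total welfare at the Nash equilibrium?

29.18

Household i's FOC: ∂u_i/∂x_i = α_i − x_i = 0, so x_i* = α_i.
NE contributions = (2.3, 1.1, 3.1); X = 6.5.
W^NE = (Σα)·X − ½Σα_i² = 6.5² − ½·16.11 = 34.195.
Planner sets x_i = Σα_j = 6.5 for every i, so X^SO = 3·6.5 = 19.5.
W^SO = (Σα)·X^SO − ½·3·(Σα)² = (3/2)·6.5² = 63.375.
Deadweight loss = W^SO − W^NE = 29.18.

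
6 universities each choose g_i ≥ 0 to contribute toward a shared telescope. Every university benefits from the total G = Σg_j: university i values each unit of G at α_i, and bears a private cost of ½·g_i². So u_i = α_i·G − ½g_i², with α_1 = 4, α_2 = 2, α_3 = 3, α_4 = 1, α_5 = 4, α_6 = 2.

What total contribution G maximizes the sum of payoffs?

Planner FOC: ∂(Σu_j)/∂g_i = (Σα_j) − g_i = 0, so g_i^SO = Σα_j = 16 for every i; G^SO = 96.

96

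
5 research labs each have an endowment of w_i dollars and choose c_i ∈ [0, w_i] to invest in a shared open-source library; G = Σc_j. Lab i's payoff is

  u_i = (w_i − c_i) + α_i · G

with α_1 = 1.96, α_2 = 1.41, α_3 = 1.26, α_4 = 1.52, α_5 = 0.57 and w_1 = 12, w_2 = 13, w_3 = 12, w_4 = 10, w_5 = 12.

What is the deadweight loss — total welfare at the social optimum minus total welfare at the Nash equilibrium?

∂u_i/∂c_i = α_i − 1, so lab i contributes w_i if α_i > 1, else 0.
α_i > 1 for i ∈ {1, 2, 3, 4}; NE contributions (12, 13, 12, 10, 0), G = 47.
W^NE = Σw_i − G^NE + (Σα_i)·G^NE = 59 + 5.72·47 = 327.84.
Planner: ∂(Σu_j)/∂c_i = Σα_j − 1 = 5.72 > 0, so everyone contributes w_i; G^SO = 59, W^SO = 59 + 5.72·59 = 396.48.
Deadweight loss = 68.64.

68.64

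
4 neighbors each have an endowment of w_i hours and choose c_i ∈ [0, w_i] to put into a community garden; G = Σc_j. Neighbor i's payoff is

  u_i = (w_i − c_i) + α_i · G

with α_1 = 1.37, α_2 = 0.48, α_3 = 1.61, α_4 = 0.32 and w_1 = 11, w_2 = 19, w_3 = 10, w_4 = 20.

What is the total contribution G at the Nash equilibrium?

∂u_i/∂c_i = α_i − 1, so neighbor i contributes w_i if α_i > 1, else 0.
α_i > 1 for i ∈ {1, 3}; NE contributions (11, 0, 10, 0), G = 21.

21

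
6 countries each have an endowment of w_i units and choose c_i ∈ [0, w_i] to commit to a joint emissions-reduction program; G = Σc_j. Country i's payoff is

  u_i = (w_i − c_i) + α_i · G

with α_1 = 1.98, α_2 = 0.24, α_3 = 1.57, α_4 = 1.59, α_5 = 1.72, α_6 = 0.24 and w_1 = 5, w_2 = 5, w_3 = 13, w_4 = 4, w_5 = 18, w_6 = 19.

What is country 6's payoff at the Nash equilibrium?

∂u_i/∂c_i = α_i − 1, so country i contributes w_i if α_i > 1, else 0.
α_i > 1 for i ∈ {1, 3, 4, 5}; NE contributions (5, 0, 13, 4, 18, 0), G = 40.
u_6 = (19 − 0) + 0.24·40 = 28.6.

28.6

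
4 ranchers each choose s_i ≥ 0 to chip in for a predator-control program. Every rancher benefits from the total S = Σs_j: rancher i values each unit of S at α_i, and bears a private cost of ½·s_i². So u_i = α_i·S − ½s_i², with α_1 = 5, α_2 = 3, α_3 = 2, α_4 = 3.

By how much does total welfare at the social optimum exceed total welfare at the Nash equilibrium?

192.5

Rancher i's FOC: ∂u_i/∂s_i = α_i − s_i = 0, so s_i* = α_i.
NE contributions = (5, 3, 2, 3); S = 13.
W^NE = (Σα)·S − ½Σα_i² = 13² − ½·47 = 145.5.
Planner sets s_i = Σα_j = 13 for every i, so S^SO = 4·13 = 52.
W^SO = (Σα)·S^SO − ½·4·(Σα)² = (4/2)·13² = 338.
Deadweight loss = W^SO − W^NE = 192.5.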